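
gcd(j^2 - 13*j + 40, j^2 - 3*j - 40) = j - 8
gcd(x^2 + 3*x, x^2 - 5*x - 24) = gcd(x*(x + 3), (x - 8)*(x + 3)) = x + 3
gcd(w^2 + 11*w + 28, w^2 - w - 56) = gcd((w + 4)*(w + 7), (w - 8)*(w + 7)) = w + 7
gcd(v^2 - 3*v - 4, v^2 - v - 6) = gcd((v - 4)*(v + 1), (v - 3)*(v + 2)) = 1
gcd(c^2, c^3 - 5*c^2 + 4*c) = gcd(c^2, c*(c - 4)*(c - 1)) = c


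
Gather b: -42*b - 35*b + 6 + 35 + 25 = 66 - 77*b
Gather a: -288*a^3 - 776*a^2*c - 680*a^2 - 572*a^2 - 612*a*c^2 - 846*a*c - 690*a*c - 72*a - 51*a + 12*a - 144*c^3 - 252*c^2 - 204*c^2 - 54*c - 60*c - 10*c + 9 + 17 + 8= -288*a^3 + a^2*(-776*c - 1252) + a*(-612*c^2 - 1536*c - 111) - 144*c^3 - 456*c^2 - 124*c + 34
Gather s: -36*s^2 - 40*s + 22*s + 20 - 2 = -36*s^2 - 18*s + 18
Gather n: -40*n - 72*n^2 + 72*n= -72*n^2 + 32*n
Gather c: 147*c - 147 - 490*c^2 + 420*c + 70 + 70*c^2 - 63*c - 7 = -420*c^2 + 504*c - 84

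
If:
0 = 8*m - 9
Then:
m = 9/8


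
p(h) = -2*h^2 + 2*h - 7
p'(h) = 2 - 4*h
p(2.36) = -13.42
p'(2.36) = -7.44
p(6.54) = -79.46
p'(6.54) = -24.16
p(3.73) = -27.37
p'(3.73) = -12.92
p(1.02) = -7.04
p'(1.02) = -2.08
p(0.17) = -6.72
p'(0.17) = 1.32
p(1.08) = -7.17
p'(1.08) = -2.32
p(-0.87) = -10.25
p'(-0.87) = 5.48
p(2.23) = -12.49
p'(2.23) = -6.92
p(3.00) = -19.00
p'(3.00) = -10.00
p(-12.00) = -319.00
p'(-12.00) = 50.00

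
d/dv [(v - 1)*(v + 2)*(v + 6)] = 3*v^2 + 14*v + 4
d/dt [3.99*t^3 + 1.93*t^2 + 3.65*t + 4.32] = 11.97*t^2 + 3.86*t + 3.65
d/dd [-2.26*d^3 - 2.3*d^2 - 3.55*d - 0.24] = -6.78*d^2 - 4.6*d - 3.55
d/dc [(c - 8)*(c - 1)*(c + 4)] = 3*c^2 - 10*c - 28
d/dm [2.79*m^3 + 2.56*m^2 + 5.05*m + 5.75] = 8.37*m^2 + 5.12*m + 5.05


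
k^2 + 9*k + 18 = (k + 3)*(k + 6)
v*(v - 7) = v^2 - 7*v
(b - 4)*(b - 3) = b^2 - 7*b + 12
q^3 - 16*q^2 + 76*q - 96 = (q - 8)*(q - 6)*(q - 2)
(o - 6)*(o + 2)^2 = o^3 - 2*o^2 - 20*o - 24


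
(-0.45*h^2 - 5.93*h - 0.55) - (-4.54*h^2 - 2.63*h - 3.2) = 4.09*h^2 - 3.3*h + 2.65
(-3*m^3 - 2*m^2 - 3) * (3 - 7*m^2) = 21*m^5 + 14*m^4 - 9*m^3 + 15*m^2 - 9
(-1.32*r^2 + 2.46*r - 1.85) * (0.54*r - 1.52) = -0.7128*r^3 + 3.3348*r^2 - 4.7382*r + 2.812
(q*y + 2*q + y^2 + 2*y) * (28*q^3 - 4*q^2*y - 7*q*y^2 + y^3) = 28*q^4*y + 56*q^4 + 24*q^3*y^2 + 48*q^3*y - 11*q^2*y^3 - 22*q^2*y^2 - 6*q*y^4 - 12*q*y^3 + y^5 + 2*y^4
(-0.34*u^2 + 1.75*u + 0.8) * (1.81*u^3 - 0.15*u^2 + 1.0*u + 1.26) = -0.6154*u^5 + 3.2185*u^4 + 0.8455*u^3 + 1.2016*u^2 + 3.005*u + 1.008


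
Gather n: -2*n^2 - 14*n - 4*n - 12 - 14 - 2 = -2*n^2 - 18*n - 28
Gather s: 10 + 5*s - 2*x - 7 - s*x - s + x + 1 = s*(4 - x) - x + 4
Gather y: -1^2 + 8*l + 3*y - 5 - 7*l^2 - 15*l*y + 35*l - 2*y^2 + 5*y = -7*l^2 + 43*l - 2*y^2 + y*(8 - 15*l) - 6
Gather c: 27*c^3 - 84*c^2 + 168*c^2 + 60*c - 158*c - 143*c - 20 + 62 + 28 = 27*c^3 + 84*c^2 - 241*c + 70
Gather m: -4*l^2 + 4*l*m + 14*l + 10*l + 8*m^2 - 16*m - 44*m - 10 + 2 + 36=-4*l^2 + 24*l + 8*m^2 + m*(4*l - 60) + 28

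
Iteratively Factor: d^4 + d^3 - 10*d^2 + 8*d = (d - 1)*(d^3 + 2*d^2 - 8*d) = (d - 1)*(d + 4)*(d^2 - 2*d) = (d - 2)*(d - 1)*(d + 4)*(d)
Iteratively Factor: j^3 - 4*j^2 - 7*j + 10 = (j - 5)*(j^2 + j - 2) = (j - 5)*(j + 2)*(j - 1)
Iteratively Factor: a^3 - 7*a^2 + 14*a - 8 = (a - 1)*(a^2 - 6*a + 8) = (a - 4)*(a - 1)*(a - 2)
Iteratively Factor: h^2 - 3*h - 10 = (h - 5)*(h + 2)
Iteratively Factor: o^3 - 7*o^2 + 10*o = (o - 5)*(o^2 - 2*o) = (o - 5)*(o - 2)*(o)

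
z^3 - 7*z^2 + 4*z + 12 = (z - 6)*(z - 2)*(z + 1)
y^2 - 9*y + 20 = (y - 5)*(y - 4)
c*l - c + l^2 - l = (c + l)*(l - 1)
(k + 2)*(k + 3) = k^2 + 5*k + 6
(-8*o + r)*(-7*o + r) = 56*o^2 - 15*o*r + r^2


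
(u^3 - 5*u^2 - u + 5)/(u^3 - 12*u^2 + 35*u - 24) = (u^2 - 4*u - 5)/(u^2 - 11*u + 24)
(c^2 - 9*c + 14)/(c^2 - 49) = (c - 2)/(c + 7)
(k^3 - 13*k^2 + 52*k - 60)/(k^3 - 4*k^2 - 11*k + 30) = (k - 6)/(k + 3)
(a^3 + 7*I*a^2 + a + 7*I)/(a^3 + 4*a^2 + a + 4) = (a + 7*I)/(a + 4)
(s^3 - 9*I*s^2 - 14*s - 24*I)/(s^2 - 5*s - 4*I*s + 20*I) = (s^2 - 5*I*s + 6)/(s - 5)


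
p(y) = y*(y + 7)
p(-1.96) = -9.88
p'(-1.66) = 3.68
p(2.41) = 22.68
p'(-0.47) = 6.06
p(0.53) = 3.99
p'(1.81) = 10.62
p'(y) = 2*y + 7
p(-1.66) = -8.86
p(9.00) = 144.00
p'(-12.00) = -17.00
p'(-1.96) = 3.08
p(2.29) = 21.27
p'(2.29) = 11.58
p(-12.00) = 60.00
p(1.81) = 15.95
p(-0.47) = -3.07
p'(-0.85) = 5.30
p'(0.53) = 8.06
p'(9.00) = 25.00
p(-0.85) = -5.23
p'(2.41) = 11.82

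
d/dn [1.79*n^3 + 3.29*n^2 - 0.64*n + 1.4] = 5.37*n^2 + 6.58*n - 0.64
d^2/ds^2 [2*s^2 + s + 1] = 4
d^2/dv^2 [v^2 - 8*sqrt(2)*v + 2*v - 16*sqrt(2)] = 2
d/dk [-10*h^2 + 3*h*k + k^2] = 3*h + 2*k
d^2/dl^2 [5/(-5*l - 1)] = -250/(5*l + 1)^3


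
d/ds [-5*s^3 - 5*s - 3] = -15*s^2 - 5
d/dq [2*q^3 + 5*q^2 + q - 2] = 6*q^2 + 10*q + 1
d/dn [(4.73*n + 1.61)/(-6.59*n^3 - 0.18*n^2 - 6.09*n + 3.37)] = (62.3414*n^3 + 32.6811*n^2 + 0.579599999999999*n + 25.745)/(43.4281*n^6 + 2.3724*n^5 + 80.2986*n^4 - 42.2242*n^3 + 35.8749*n^2 - 41.0466*n + 11.3569)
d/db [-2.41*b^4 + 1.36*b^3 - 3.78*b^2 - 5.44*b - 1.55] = -9.64*b^3 + 4.08*b^2 - 7.56*b - 5.44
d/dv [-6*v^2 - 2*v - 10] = -12*v - 2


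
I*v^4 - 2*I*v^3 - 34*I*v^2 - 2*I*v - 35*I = (v - 7)*(v + 5)*(v + I)*(I*v + 1)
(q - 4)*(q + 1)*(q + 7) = q^3 + 4*q^2 - 25*q - 28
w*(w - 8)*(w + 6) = w^3 - 2*w^2 - 48*w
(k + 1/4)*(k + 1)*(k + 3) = k^3 + 17*k^2/4 + 4*k + 3/4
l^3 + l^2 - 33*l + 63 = (l - 3)^2*(l + 7)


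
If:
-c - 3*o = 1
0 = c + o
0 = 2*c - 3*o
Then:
No Solution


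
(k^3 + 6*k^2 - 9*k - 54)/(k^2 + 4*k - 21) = (k^2 + 9*k + 18)/(k + 7)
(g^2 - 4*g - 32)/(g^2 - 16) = (g - 8)/(g - 4)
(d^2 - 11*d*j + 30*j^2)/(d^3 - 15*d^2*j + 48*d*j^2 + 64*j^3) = (d^2 - 11*d*j + 30*j^2)/(d^3 - 15*d^2*j + 48*d*j^2 + 64*j^3)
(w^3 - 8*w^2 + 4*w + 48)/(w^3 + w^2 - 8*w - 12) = (w^2 - 10*w + 24)/(w^2 - w - 6)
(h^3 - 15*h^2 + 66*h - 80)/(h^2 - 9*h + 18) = (h^3 - 15*h^2 + 66*h - 80)/(h^2 - 9*h + 18)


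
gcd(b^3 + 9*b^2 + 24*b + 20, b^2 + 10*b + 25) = b + 5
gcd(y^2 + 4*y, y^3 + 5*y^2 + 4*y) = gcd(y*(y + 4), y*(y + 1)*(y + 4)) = y^2 + 4*y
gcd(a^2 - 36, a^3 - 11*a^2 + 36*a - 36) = a - 6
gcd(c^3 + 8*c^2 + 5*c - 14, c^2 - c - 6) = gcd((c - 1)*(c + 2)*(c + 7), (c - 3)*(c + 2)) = c + 2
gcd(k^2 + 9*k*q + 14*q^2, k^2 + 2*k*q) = k + 2*q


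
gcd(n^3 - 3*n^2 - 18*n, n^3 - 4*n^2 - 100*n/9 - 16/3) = n - 6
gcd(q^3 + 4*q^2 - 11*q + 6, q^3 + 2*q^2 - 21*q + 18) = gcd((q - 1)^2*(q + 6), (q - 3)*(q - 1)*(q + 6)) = q^2 + 5*q - 6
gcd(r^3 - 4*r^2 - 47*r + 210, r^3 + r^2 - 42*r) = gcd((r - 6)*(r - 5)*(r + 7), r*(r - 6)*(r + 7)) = r^2 + r - 42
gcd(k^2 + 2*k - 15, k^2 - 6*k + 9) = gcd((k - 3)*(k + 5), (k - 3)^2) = k - 3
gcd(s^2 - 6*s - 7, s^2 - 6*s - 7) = s^2 - 6*s - 7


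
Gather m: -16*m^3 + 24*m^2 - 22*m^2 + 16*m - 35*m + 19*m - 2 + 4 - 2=-16*m^3 + 2*m^2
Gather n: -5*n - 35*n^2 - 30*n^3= -30*n^3 - 35*n^2 - 5*n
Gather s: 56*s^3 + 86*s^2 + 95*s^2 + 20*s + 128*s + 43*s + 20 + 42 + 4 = 56*s^3 + 181*s^2 + 191*s + 66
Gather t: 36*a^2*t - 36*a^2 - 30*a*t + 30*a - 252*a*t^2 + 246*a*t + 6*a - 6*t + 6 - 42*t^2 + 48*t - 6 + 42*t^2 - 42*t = -36*a^2 - 252*a*t^2 + 36*a + t*(36*a^2 + 216*a)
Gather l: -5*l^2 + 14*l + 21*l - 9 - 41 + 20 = -5*l^2 + 35*l - 30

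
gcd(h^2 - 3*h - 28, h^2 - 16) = h + 4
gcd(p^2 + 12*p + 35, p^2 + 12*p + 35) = p^2 + 12*p + 35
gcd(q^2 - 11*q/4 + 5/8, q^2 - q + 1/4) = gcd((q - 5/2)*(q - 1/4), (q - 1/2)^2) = 1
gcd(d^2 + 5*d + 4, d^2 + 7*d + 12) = d + 4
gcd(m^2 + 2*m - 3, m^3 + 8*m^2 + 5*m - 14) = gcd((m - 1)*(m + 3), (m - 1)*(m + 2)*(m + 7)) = m - 1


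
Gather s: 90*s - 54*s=36*s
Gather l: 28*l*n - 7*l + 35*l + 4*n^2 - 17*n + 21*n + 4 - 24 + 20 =l*(28*n + 28) + 4*n^2 + 4*n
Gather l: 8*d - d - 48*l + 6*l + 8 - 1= 7*d - 42*l + 7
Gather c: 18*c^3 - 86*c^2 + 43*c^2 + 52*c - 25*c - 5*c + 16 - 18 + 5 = 18*c^3 - 43*c^2 + 22*c + 3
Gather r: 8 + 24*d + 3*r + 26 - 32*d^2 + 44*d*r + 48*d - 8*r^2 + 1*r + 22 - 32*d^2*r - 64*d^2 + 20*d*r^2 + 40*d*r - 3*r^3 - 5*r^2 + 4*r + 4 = -96*d^2 + 72*d - 3*r^3 + r^2*(20*d - 13) + r*(-32*d^2 + 84*d + 8) + 60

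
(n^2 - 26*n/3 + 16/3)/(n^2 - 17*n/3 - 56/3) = (3*n - 2)/(3*n + 7)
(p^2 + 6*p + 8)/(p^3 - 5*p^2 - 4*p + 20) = (p + 4)/(p^2 - 7*p + 10)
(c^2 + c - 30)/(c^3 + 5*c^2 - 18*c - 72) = (c - 5)/(c^2 - c - 12)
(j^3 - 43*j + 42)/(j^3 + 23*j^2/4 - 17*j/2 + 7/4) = 4*(j - 6)/(4*j - 1)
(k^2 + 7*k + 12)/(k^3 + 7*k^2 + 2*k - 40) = (k + 3)/(k^2 + 3*k - 10)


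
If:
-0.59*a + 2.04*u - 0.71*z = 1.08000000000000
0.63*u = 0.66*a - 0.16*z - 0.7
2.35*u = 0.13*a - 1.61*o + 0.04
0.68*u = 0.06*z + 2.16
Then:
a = 5.44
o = -4.70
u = 3.54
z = 4.13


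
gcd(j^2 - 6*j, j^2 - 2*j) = j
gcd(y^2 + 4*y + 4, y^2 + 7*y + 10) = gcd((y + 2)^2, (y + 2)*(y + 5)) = y + 2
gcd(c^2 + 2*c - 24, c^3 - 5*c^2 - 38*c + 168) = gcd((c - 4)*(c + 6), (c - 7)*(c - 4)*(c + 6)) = c^2 + 2*c - 24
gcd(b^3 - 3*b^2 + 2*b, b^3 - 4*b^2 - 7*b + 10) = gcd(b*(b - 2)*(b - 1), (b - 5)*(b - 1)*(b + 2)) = b - 1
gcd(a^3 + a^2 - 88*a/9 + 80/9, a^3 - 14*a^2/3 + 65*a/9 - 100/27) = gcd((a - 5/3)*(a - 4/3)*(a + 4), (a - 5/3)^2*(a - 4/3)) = a^2 - 3*a + 20/9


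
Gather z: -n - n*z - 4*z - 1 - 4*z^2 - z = -n - 4*z^2 + z*(-n - 5) - 1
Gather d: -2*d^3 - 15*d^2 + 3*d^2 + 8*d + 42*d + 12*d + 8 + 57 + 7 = -2*d^3 - 12*d^2 + 62*d + 72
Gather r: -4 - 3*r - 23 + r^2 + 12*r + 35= r^2 + 9*r + 8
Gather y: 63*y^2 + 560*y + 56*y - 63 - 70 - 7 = 63*y^2 + 616*y - 140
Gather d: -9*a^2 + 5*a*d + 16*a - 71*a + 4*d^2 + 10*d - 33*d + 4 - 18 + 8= -9*a^2 - 55*a + 4*d^2 + d*(5*a - 23) - 6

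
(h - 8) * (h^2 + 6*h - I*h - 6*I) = h^3 - 2*h^2 - I*h^2 - 48*h + 2*I*h + 48*I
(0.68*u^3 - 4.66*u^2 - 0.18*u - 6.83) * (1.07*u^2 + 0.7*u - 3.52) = 0.7276*u^5 - 4.5102*u^4 - 5.8482*u^3 + 8.9691*u^2 - 4.1474*u + 24.0416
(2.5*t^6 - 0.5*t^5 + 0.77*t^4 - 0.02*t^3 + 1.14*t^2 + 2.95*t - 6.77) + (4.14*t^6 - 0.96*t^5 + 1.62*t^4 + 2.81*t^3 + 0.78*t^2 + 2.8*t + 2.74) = 6.64*t^6 - 1.46*t^5 + 2.39*t^4 + 2.79*t^3 + 1.92*t^2 + 5.75*t - 4.03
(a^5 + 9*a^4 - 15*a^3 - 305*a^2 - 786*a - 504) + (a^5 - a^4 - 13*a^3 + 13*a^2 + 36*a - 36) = 2*a^5 + 8*a^4 - 28*a^3 - 292*a^2 - 750*a - 540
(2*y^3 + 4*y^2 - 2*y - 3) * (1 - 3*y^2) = -6*y^5 - 12*y^4 + 8*y^3 + 13*y^2 - 2*y - 3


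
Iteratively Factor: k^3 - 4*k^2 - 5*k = (k - 5)*(k^2 + k) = k*(k - 5)*(k + 1)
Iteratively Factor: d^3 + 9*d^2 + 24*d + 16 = (d + 4)*(d^2 + 5*d + 4) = (d + 4)^2*(d + 1)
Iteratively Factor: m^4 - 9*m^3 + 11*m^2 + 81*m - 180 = (m - 4)*(m^3 - 5*m^2 - 9*m + 45) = (m - 4)*(m + 3)*(m^2 - 8*m + 15) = (m - 4)*(m - 3)*(m + 3)*(m - 5)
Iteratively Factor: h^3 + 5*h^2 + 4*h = (h + 4)*(h^2 + h) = (h + 1)*(h + 4)*(h)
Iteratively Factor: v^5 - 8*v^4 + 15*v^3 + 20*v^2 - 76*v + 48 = (v + 2)*(v^4 - 10*v^3 + 35*v^2 - 50*v + 24) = (v - 1)*(v + 2)*(v^3 - 9*v^2 + 26*v - 24) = (v - 3)*(v - 1)*(v + 2)*(v^2 - 6*v + 8) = (v - 3)*(v - 2)*(v - 1)*(v + 2)*(v - 4)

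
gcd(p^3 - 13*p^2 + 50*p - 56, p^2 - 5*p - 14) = p - 7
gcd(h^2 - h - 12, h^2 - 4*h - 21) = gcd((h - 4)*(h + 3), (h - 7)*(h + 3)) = h + 3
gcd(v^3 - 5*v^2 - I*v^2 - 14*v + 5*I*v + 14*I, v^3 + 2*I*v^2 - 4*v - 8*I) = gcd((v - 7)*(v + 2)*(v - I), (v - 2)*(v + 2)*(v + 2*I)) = v + 2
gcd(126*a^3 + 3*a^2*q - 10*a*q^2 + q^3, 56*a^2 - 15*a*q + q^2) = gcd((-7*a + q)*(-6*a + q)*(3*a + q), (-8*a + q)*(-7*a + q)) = -7*a + q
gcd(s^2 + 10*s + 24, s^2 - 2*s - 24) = s + 4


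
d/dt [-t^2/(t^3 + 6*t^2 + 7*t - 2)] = t*(t^3 - 7*t + 4)/(t^6 + 12*t^5 + 50*t^4 + 80*t^3 + 25*t^2 - 28*t + 4)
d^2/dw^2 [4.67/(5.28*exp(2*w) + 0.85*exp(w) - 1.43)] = (4.67*(10.56*exp(w) + 0.85)*(21.12*exp(w) + 1.7)*exp(w) - (98.6304*exp(w) + 3.9695)*(5.28*exp(2*w) + 0.85*exp(w) - 1.43))*exp(w)/(5.28*exp(2*w) + 0.85*exp(w) - 1.43)^3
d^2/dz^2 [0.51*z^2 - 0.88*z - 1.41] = 1.02000000000000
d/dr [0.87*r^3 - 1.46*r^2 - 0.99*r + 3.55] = 2.61*r^2 - 2.92*r - 0.99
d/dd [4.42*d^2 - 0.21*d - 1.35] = 8.84*d - 0.21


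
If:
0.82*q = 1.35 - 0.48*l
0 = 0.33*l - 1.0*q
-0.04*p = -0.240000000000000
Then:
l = 1.80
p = 6.00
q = 0.59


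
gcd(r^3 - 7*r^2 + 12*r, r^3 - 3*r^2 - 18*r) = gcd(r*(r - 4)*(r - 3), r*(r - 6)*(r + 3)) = r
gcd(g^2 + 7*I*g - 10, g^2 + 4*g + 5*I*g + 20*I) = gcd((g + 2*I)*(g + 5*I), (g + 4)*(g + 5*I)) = g + 5*I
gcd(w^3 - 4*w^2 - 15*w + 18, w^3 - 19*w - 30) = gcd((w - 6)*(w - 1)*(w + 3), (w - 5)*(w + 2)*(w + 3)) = w + 3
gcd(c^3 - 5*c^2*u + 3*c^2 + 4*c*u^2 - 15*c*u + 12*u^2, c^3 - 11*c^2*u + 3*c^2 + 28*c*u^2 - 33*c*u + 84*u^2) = -c^2 + 4*c*u - 3*c + 12*u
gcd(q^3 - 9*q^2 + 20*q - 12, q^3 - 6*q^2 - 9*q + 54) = q - 6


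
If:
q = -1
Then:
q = -1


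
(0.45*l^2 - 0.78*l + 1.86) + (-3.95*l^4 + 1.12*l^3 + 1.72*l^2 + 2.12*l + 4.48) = -3.95*l^4 + 1.12*l^3 + 2.17*l^2 + 1.34*l + 6.34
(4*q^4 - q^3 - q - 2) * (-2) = -8*q^4 + 2*q^3 + 2*q + 4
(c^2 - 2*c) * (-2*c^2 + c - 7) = -2*c^4 + 5*c^3 - 9*c^2 + 14*c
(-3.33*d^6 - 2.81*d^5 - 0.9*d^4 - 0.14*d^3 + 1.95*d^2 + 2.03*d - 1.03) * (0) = 0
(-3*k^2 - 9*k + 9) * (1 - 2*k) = 6*k^3 + 15*k^2 - 27*k + 9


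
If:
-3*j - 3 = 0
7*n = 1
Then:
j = -1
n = 1/7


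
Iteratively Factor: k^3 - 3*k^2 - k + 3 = (k - 1)*(k^2 - 2*k - 3) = (k - 1)*(k + 1)*(k - 3)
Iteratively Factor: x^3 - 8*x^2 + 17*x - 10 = (x - 5)*(x^2 - 3*x + 2) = (x - 5)*(x - 1)*(x - 2)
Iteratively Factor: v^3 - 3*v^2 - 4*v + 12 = (v - 2)*(v^2 - v - 6) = (v - 3)*(v - 2)*(v + 2)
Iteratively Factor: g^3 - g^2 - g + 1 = (g - 1)*(g^2 - 1) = (g - 1)^2*(g + 1)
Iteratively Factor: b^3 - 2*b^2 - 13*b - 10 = (b + 1)*(b^2 - 3*b - 10) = (b + 1)*(b + 2)*(b - 5)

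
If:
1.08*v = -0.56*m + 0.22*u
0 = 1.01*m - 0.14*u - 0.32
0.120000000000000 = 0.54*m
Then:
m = 0.22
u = -0.68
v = -0.25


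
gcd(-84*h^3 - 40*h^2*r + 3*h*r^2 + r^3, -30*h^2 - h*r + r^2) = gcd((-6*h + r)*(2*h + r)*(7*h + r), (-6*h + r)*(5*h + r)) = -6*h + r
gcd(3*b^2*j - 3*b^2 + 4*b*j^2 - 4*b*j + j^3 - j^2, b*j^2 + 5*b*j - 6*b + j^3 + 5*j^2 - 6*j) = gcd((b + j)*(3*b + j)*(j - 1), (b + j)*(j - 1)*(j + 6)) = b*j - b + j^2 - j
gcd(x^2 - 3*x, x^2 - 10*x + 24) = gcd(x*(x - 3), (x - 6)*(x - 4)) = 1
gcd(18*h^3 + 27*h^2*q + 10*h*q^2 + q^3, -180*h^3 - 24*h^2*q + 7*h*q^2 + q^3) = 6*h + q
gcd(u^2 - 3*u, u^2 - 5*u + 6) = u - 3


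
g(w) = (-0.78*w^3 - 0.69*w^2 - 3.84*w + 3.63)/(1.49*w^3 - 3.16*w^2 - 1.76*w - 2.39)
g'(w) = (-4.47*w^2 + 6.32*w + 1.76)*(-0.78*w^3 - 0.69*w^2 - 3.84*w + 3.63)/(1.49*w^3 - 3.16*w^2 - 1.76*w - 2.39)^2 + (-2.34*w^2 - 1.38*w - 3.84)/(1.49*w^3 - 3.16*w^2 - 1.76*w - 2.39)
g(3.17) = -5.21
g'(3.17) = 11.46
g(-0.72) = -1.91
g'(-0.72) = -1.71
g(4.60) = -1.54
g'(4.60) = 0.57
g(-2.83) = -0.47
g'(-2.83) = -0.10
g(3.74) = -2.47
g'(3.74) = 2.02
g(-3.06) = -0.45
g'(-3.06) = -0.08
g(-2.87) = -0.47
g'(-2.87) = -0.10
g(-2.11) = -0.60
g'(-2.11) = -0.28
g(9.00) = -0.81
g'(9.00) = 0.05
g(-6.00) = -0.40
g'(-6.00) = 0.00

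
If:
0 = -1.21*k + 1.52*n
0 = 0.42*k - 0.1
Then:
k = 0.24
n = 0.19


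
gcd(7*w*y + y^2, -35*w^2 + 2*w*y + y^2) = 7*w + y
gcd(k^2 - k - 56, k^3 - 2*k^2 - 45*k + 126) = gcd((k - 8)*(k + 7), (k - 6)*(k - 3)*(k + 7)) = k + 7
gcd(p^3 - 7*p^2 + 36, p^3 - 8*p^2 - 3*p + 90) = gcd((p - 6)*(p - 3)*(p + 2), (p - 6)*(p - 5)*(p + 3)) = p - 6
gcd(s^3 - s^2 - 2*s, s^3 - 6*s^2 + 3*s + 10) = s^2 - s - 2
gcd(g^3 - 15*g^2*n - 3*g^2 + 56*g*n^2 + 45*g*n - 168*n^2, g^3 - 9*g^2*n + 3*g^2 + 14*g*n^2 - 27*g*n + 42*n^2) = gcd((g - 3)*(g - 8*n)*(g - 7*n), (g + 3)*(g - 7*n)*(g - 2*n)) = g - 7*n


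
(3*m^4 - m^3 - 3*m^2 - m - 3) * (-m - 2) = -3*m^5 - 5*m^4 + 5*m^3 + 7*m^2 + 5*m + 6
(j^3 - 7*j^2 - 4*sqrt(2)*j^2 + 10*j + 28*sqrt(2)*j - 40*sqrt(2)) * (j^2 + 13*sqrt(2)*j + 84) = j^5 - 7*j^4 + 9*sqrt(2)*j^4 - 63*sqrt(2)*j^3 - 10*j^3 - 246*sqrt(2)*j^2 + 140*j^2 - 200*j + 2352*sqrt(2)*j - 3360*sqrt(2)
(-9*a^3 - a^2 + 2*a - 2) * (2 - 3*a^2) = 27*a^5 + 3*a^4 - 24*a^3 + 4*a^2 + 4*a - 4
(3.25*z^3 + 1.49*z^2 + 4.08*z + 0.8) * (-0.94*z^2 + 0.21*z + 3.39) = -3.055*z^5 - 0.7181*z^4 + 7.4952*z^3 + 5.1559*z^2 + 13.9992*z + 2.712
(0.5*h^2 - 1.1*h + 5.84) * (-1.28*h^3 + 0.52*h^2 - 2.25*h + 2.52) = -0.64*h^5 + 1.668*h^4 - 9.1722*h^3 + 6.7718*h^2 - 15.912*h + 14.7168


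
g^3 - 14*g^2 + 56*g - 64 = (g - 8)*(g - 4)*(g - 2)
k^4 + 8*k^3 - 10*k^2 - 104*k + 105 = (k - 3)*(k - 1)*(k + 5)*(k + 7)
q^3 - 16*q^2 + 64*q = q*(q - 8)^2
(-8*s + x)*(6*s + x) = -48*s^2 - 2*s*x + x^2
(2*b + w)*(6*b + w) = 12*b^2 + 8*b*w + w^2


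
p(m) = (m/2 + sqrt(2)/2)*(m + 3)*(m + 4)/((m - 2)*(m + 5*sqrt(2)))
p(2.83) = 10.28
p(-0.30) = -0.36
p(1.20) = -4.31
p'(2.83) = -7.74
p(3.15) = 8.54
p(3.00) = 9.20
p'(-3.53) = 0.00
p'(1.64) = -43.11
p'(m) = -(m/2 + sqrt(2)/2)*(m + 3)*(m + 4)/((m - 2)*(m + 5*sqrt(2))^2) + (m/2 + sqrt(2)/2)*(m + 3)/((m - 2)*(m + 5*sqrt(2))) + (m/2 + sqrt(2)/2)*(m + 4)/((m - 2)*(m + 5*sqrt(2))) - (m/2 + sqrt(2)/2)*(m + 3)*(m + 4)/((m - 2)^2*(m + 5*sqrt(2))) + (m + 3)*(m + 4)/(2*(m - 2)*(m + 5*sqrt(2))) = (-(m - 2)*(m + 3)*(m + 4)*(m + sqrt(2)) + (m - 2)*(m + 5*sqrt(2))*((m + 3)*(m + 4) + (m + 3)*(m + sqrt(2)) + (m + 4)*(m + sqrt(2))) - (m + 3)*(m + 4)*(m + sqrt(2))*(m + 5*sqrt(2)))/(2*(m - 2)^2*(m + 5*sqrt(2))^2)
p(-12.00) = -5.52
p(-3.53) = -0.01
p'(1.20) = -8.38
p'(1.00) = -5.21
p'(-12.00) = 0.31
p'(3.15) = -3.81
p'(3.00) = -5.18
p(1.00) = -2.99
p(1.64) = -12.74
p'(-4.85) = -0.41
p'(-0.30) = -0.65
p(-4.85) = 0.18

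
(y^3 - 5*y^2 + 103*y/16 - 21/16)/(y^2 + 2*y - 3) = (16*y^3 - 80*y^2 + 103*y - 21)/(16*(y^2 + 2*y - 3))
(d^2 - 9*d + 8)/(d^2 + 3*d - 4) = (d - 8)/(d + 4)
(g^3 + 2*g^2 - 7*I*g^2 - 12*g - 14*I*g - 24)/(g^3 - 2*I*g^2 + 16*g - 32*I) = (g^2 + g*(2 - 3*I) - 6*I)/(g^2 + 2*I*g + 8)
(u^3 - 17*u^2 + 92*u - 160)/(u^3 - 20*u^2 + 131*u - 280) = (u - 4)/(u - 7)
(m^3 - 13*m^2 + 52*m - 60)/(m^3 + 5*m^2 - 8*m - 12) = (m^2 - 11*m + 30)/(m^2 + 7*m + 6)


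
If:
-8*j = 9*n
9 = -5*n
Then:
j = 81/40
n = -9/5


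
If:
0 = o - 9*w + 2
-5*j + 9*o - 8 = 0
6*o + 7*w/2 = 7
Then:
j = 88/575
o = 112/115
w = 38/115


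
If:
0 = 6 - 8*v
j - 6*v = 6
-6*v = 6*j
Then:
No Solution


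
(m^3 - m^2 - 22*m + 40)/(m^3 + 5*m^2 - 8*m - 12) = (m^2 + m - 20)/(m^2 + 7*m + 6)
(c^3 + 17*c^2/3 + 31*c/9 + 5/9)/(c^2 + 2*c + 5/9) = (3*c^2 + 16*c + 5)/(3*c + 5)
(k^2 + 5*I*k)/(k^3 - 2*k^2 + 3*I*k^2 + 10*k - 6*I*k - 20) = k/(k^2 - 2*k*(1 + I) + 4*I)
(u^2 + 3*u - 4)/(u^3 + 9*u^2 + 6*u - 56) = (u - 1)/(u^2 + 5*u - 14)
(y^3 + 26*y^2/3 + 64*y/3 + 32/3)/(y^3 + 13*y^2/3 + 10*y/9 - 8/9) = 3*(y + 4)/(3*y - 1)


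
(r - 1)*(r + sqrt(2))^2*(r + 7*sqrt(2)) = r^4 - r^3 + 9*sqrt(2)*r^3 - 9*sqrt(2)*r^2 + 30*r^2 - 30*r + 14*sqrt(2)*r - 14*sqrt(2)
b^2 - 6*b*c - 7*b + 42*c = (b - 7)*(b - 6*c)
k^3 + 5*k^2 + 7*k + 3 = (k + 1)^2*(k + 3)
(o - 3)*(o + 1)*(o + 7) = o^3 + 5*o^2 - 17*o - 21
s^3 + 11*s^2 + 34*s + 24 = (s + 1)*(s + 4)*(s + 6)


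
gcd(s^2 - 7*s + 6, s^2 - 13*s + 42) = s - 6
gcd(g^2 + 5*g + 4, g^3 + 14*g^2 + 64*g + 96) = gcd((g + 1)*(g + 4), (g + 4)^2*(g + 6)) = g + 4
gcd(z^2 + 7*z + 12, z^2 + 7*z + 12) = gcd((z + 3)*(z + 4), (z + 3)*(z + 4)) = z^2 + 7*z + 12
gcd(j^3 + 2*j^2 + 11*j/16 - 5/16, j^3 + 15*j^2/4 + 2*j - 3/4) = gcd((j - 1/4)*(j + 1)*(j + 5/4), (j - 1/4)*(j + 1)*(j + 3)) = j^2 + 3*j/4 - 1/4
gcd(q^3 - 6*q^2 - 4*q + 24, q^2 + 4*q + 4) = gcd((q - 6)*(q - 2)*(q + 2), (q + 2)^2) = q + 2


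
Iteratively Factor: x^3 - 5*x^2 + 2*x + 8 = (x - 4)*(x^2 - x - 2) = (x - 4)*(x + 1)*(x - 2)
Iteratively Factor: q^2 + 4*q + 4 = (q + 2)*(q + 2)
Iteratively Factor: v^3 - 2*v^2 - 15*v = (v)*(v^2 - 2*v - 15) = v*(v - 5)*(v + 3)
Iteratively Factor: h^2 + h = (h)*(h + 1)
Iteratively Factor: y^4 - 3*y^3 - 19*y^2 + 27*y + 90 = (y + 3)*(y^3 - 6*y^2 - y + 30) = (y + 2)*(y + 3)*(y^2 - 8*y + 15) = (y - 3)*(y + 2)*(y + 3)*(y - 5)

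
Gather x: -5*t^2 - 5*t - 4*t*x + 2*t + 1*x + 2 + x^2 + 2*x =-5*t^2 - 3*t + x^2 + x*(3 - 4*t) + 2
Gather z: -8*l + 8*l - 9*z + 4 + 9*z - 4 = 0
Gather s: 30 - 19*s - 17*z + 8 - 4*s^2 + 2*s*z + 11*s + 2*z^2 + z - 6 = -4*s^2 + s*(2*z - 8) + 2*z^2 - 16*z + 32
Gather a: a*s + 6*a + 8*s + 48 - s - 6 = a*(s + 6) + 7*s + 42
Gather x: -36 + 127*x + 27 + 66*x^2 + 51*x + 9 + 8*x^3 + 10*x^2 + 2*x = 8*x^3 + 76*x^2 + 180*x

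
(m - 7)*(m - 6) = m^2 - 13*m + 42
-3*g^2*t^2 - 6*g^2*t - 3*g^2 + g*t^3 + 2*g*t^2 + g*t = (-3*g + t)*(t + 1)*(g*t + g)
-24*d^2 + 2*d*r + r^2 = (-4*d + r)*(6*d + r)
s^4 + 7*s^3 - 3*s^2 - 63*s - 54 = (s - 3)*(s + 1)*(s + 3)*(s + 6)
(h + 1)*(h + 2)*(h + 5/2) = h^3 + 11*h^2/2 + 19*h/2 + 5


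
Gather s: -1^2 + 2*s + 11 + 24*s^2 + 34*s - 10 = 24*s^2 + 36*s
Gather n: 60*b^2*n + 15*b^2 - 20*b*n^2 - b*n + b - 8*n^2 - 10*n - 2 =15*b^2 + b + n^2*(-20*b - 8) + n*(60*b^2 - b - 10) - 2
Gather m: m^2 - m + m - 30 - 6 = m^2 - 36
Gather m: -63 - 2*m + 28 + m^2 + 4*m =m^2 + 2*m - 35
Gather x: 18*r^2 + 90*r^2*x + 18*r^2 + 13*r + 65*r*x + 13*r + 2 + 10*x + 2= 36*r^2 + 26*r + x*(90*r^2 + 65*r + 10) + 4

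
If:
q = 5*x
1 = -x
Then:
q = -5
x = -1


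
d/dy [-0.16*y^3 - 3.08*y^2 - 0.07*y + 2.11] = -0.48*y^2 - 6.16*y - 0.07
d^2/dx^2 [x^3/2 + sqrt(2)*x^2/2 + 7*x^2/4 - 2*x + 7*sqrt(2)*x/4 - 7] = 3*x + sqrt(2) + 7/2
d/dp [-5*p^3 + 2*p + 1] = 2 - 15*p^2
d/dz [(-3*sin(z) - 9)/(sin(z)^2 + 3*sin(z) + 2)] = 3*(sin(z)^2 + 6*sin(z) + 7)*cos(z)/(sin(z)^2 + 3*sin(z) + 2)^2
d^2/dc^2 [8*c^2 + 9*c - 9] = 16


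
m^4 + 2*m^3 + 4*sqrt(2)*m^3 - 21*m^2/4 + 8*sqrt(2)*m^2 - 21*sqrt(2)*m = m*(m - 3/2)*(m + 7/2)*(m + 4*sqrt(2))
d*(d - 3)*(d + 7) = d^3 + 4*d^2 - 21*d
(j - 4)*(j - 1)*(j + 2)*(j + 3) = j^4 - 15*j^2 - 10*j + 24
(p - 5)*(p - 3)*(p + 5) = p^3 - 3*p^2 - 25*p + 75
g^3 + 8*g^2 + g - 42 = (g - 2)*(g + 3)*(g + 7)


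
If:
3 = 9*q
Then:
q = 1/3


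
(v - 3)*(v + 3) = v^2 - 9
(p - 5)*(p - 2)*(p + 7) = p^3 - 39*p + 70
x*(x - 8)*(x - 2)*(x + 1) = x^4 - 9*x^3 + 6*x^2 + 16*x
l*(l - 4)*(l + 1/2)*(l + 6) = l^4 + 5*l^3/2 - 23*l^2 - 12*l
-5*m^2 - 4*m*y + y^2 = (-5*m + y)*(m + y)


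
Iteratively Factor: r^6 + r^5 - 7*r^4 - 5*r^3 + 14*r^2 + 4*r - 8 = (r - 2)*(r^5 + 3*r^4 - r^3 - 7*r^2 + 4) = (r - 2)*(r - 1)*(r^4 + 4*r^3 + 3*r^2 - 4*r - 4) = (r - 2)*(r - 1)*(r + 1)*(r^3 + 3*r^2 - 4) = (r - 2)*(r - 1)*(r + 1)*(r + 2)*(r^2 + r - 2) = (r - 2)*(r - 1)*(r + 1)*(r + 2)^2*(r - 1)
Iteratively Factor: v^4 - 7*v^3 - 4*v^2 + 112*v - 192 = (v - 3)*(v^3 - 4*v^2 - 16*v + 64) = (v - 3)*(v + 4)*(v^2 - 8*v + 16) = (v - 4)*(v - 3)*(v + 4)*(v - 4)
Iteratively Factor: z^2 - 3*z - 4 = (z + 1)*(z - 4)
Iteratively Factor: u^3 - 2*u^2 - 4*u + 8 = (u + 2)*(u^2 - 4*u + 4) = (u - 2)*(u + 2)*(u - 2)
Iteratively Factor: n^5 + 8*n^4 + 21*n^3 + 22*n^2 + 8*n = (n + 4)*(n^4 + 4*n^3 + 5*n^2 + 2*n) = (n + 1)*(n + 4)*(n^3 + 3*n^2 + 2*n) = (n + 1)*(n + 2)*(n + 4)*(n^2 + n) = (n + 1)^2*(n + 2)*(n + 4)*(n)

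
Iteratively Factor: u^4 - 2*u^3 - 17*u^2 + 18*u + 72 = (u + 3)*(u^3 - 5*u^2 - 2*u + 24) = (u - 4)*(u + 3)*(u^2 - u - 6) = (u - 4)*(u - 3)*(u + 3)*(u + 2)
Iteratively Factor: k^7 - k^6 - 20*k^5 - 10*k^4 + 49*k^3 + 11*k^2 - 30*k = (k)*(k^6 - k^5 - 20*k^4 - 10*k^3 + 49*k^2 + 11*k - 30) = k*(k - 1)*(k^5 - 20*k^3 - 30*k^2 + 19*k + 30) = k*(k - 1)*(k + 1)*(k^4 - k^3 - 19*k^2 - 11*k + 30) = k*(k - 1)*(k + 1)*(k + 2)*(k^3 - 3*k^2 - 13*k + 15) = k*(k - 5)*(k - 1)*(k + 1)*(k + 2)*(k^2 + 2*k - 3) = k*(k - 5)*(k - 1)*(k + 1)*(k + 2)*(k + 3)*(k - 1)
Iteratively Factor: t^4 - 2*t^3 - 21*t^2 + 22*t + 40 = (t - 5)*(t^3 + 3*t^2 - 6*t - 8) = (t - 5)*(t - 2)*(t^2 + 5*t + 4) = (t - 5)*(t - 2)*(t + 4)*(t + 1)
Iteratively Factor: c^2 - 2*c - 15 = (c + 3)*(c - 5)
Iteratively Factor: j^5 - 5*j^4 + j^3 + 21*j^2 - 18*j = (j + 2)*(j^4 - 7*j^3 + 15*j^2 - 9*j) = j*(j + 2)*(j^3 - 7*j^2 + 15*j - 9) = j*(j - 1)*(j + 2)*(j^2 - 6*j + 9) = j*(j - 3)*(j - 1)*(j + 2)*(j - 3)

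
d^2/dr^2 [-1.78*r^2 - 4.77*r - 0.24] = -3.56000000000000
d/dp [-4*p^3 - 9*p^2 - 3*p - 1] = -12*p^2 - 18*p - 3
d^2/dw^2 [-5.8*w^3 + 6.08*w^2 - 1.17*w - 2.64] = 12.16 - 34.8*w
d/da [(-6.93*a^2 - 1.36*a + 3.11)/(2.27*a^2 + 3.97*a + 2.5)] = (-24.4249*a^2 - 48.7694*a - 15.7467)/(5.1529*a^4 + 18.0238*a^3 + 27.1109*a^2 + 19.85*a + 6.25)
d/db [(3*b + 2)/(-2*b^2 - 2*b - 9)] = (6*b^2 + 8*b - 23)/(4*b^4 + 8*b^3 + 40*b^2 + 36*b + 81)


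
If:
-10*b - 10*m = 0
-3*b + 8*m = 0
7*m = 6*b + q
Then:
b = 0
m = 0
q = 0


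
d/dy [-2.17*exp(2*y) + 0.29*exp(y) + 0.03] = (0.29 - 4.34*exp(y))*exp(y)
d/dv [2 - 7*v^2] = -14*v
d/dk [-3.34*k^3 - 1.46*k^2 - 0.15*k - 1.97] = -10.02*k^2 - 2.92*k - 0.15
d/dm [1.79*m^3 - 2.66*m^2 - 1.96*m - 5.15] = 5.37*m^2 - 5.32*m - 1.96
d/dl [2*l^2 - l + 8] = 4*l - 1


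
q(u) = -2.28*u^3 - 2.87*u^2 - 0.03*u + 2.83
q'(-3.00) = -44.37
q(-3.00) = 38.65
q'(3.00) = -78.81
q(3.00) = -84.65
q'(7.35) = -411.73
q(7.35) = -1057.74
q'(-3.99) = -86.02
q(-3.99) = 102.09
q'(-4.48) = -111.60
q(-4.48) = 150.37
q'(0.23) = -1.71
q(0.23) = 2.64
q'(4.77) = -183.04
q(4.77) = -310.07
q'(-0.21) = 0.87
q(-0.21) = 2.73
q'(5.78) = -261.72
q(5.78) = -533.49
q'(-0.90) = -0.40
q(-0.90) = 2.19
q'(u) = -6.84*u^2 - 5.74*u - 0.03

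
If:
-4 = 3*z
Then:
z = -4/3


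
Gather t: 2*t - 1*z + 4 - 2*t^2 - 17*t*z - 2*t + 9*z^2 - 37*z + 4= -2*t^2 - 17*t*z + 9*z^2 - 38*z + 8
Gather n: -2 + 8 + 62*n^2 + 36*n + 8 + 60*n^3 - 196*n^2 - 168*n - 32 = 60*n^3 - 134*n^2 - 132*n - 18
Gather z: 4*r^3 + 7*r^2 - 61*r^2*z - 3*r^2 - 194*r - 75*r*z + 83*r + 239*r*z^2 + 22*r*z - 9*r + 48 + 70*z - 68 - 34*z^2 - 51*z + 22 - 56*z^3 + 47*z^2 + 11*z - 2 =4*r^3 + 4*r^2 - 120*r - 56*z^3 + z^2*(239*r + 13) + z*(-61*r^2 - 53*r + 30)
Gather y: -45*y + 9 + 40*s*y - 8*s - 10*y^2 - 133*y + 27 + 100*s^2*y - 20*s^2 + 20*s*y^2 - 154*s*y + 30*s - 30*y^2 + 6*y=-20*s^2 + 22*s + y^2*(20*s - 40) + y*(100*s^2 - 114*s - 172) + 36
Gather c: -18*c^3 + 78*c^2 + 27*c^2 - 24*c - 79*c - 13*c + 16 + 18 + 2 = -18*c^3 + 105*c^2 - 116*c + 36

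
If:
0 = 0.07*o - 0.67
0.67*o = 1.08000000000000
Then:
No Solution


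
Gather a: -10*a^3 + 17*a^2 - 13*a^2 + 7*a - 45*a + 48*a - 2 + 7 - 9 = -10*a^3 + 4*a^2 + 10*a - 4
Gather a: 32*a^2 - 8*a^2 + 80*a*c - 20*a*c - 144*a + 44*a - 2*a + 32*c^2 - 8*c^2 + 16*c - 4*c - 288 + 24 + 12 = 24*a^2 + a*(60*c - 102) + 24*c^2 + 12*c - 252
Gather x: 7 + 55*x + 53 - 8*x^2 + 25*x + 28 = -8*x^2 + 80*x + 88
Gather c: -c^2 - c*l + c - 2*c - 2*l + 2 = -c^2 + c*(-l - 1) - 2*l + 2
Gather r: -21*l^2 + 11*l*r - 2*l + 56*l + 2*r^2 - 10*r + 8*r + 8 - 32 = -21*l^2 + 54*l + 2*r^2 + r*(11*l - 2) - 24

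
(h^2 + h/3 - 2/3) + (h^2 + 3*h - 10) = 2*h^2 + 10*h/3 - 32/3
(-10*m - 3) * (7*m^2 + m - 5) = -70*m^3 - 31*m^2 + 47*m + 15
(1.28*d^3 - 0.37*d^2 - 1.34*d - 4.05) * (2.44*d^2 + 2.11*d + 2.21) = 3.1232*d^5 + 1.798*d^4 - 1.2215*d^3 - 13.5271*d^2 - 11.5069*d - 8.9505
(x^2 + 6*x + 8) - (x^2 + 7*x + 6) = 2 - x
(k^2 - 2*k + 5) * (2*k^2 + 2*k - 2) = 2*k^4 - 2*k^3 + 4*k^2 + 14*k - 10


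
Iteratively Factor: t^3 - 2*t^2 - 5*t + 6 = (t + 2)*(t^2 - 4*t + 3) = (t - 1)*(t + 2)*(t - 3)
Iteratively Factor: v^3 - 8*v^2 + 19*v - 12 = (v - 4)*(v^2 - 4*v + 3) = (v - 4)*(v - 3)*(v - 1)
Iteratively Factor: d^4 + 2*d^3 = (d + 2)*(d^3) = d*(d + 2)*(d^2) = d^2*(d + 2)*(d)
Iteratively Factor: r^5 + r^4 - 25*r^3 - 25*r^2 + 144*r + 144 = (r - 4)*(r^4 + 5*r^3 - 5*r^2 - 45*r - 36) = (r - 4)*(r + 4)*(r^3 + r^2 - 9*r - 9) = (r - 4)*(r - 3)*(r + 4)*(r^2 + 4*r + 3) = (r - 4)*(r - 3)*(r + 3)*(r + 4)*(r + 1)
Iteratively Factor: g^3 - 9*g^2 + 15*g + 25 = (g - 5)*(g^2 - 4*g - 5) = (g - 5)*(g + 1)*(g - 5)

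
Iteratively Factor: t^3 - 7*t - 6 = (t + 2)*(t^2 - 2*t - 3) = (t + 1)*(t + 2)*(t - 3)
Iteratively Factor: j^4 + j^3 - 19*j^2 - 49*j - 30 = (j + 3)*(j^3 - 2*j^2 - 13*j - 10) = (j + 1)*(j + 3)*(j^2 - 3*j - 10) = (j + 1)*(j + 2)*(j + 3)*(j - 5)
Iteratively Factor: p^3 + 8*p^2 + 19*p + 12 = (p + 3)*(p^2 + 5*p + 4) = (p + 1)*(p + 3)*(p + 4)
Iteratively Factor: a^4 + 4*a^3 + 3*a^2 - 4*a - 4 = (a - 1)*(a^3 + 5*a^2 + 8*a + 4) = (a - 1)*(a + 2)*(a^2 + 3*a + 2) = (a - 1)*(a + 1)*(a + 2)*(a + 2)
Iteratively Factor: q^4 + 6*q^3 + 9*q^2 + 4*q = (q + 1)*(q^3 + 5*q^2 + 4*q) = q*(q + 1)*(q^2 + 5*q + 4) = q*(q + 1)^2*(q + 4)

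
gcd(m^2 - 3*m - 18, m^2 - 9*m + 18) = m - 6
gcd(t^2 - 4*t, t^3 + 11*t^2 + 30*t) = t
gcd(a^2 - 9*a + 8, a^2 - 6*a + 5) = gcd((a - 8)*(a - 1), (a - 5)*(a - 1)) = a - 1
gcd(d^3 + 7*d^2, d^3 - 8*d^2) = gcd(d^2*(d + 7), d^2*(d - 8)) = d^2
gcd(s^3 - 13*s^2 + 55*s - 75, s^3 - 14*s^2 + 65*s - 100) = s^2 - 10*s + 25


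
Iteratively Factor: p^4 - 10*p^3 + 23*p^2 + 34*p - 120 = (p + 2)*(p^3 - 12*p^2 + 47*p - 60) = (p - 3)*(p + 2)*(p^2 - 9*p + 20) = (p - 4)*(p - 3)*(p + 2)*(p - 5)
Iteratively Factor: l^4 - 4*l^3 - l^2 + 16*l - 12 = (l + 2)*(l^3 - 6*l^2 + 11*l - 6) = (l - 2)*(l + 2)*(l^2 - 4*l + 3) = (l - 3)*(l - 2)*(l + 2)*(l - 1)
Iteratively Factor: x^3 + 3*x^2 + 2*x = (x + 2)*(x^2 + x) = (x + 1)*(x + 2)*(x)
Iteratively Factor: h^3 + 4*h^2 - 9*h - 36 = (h - 3)*(h^2 + 7*h + 12) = (h - 3)*(h + 3)*(h + 4)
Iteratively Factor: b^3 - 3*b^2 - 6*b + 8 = (b - 1)*(b^2 - 2*b - 8) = (b - 1)*(b + 2)*(b - 4)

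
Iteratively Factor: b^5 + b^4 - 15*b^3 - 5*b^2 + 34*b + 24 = (b + 1)*(b^4 - 15*b^2 + 10*b + 24) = (b - 2)*(b + 1)*(b^3 + 2*b^2 - 11*b - 12) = (b - 3)*(b - 2)*(b + 1)*(b^2 + 5*b + 4) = (b - 3)*(b - 2)*(b + 1)*(b + 4)*(b + 1)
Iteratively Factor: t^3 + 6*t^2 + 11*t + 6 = (t + 2)*(t^2 + 4*t + 3) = (t + 1)*(t + 2)*(t + 3)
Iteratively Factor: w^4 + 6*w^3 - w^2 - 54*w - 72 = (w + 4)*(w^3 + 2*w^2 - 9*w - 18) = (w + 3)*(w + 4)*(w^2 - w - 6) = (w + 2)*(w + 3)*(w + 4)*(w - 3)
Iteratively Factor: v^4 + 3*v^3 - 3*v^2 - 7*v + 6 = (v + 3)*(v^3 - 3*v + 2) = (v - 1)*(v + 3)*(v^2 + v - 2) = (v - 1)^2*(v + 3)*(v + 2)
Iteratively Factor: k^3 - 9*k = (k)*(k^2 - 9) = k*(k + 3)*(k - 3)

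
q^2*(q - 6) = q^3 - 6*q^2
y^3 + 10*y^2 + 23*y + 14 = (y + 1)*(y + 2)*(y + 7)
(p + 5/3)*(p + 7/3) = p^2 + 4*p + 35/9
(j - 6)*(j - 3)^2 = j^3 - 12*j^2 + 45*j - 54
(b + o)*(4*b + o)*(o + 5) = 4*b^2*o + 20*b^2 + 5*b*o^2 + 25*b*o + o^3 + 5*o^2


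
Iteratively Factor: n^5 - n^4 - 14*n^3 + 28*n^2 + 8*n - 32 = (n - 2)*(n^4 + n^3 - 12*n^2 + 4*n + 16) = (n - 2)*(n + 1)*(n^3 - 12*n + 16) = (n - 2)^2*(n + 1)*(n^2 + 2*n - 8) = (n - 2)^2*(n + 1)*(n + 4)*(n - 2)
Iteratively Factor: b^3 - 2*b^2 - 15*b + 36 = (b - 3)*(b^2 + b - 12) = (b - 3)^2*(b + 4)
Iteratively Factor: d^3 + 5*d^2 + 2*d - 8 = (d - 1)*(d^2 + 6*d + 8) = (d - 1)*(d + 4)*(d + 2)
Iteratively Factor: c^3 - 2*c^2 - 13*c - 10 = (c + 1)*(c^2 - 3*c - 10) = (c - 5)*(c + 1)*(c + 2)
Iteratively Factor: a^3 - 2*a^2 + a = (a)*(a^2 - 2*a + 1) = a*(a - 1)*(a - 1)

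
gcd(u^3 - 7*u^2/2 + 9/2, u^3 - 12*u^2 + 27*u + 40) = u + 1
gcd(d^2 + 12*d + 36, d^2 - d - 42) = d + 6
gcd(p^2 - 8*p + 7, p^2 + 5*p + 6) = 1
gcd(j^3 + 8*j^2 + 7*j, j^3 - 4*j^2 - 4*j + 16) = 1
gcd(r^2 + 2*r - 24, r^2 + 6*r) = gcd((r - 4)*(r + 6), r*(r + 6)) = r + 6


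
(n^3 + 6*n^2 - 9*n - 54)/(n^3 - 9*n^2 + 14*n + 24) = (n^3 + 6*n^2 - 9*n - 54)/(n^3 - 9*n^2 + 14*n + 24)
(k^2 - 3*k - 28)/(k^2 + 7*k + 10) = (k^2 - 3*k - 28)/(k^2 + 7*k + 10)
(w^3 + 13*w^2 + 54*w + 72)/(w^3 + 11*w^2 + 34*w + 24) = (w + 3)/(w + 1)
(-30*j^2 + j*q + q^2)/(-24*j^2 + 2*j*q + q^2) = (-5*j + q)/(-4*j + q)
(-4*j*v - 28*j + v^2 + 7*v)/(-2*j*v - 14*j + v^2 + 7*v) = (-4*j + v)/(-2*j + v)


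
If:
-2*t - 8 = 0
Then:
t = -4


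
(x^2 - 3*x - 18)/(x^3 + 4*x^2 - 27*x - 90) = (x - 6)/(x^2 + x - 30)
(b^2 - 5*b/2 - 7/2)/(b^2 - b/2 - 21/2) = (b + 1)/(b + 3)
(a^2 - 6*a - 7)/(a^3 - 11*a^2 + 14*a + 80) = (a^2 - 6*a - 7)/(a^3 - 11*a^2 + 14*a + 80)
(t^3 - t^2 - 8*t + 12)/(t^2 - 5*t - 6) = (-t^3 + t^2 + 8*t - 12)/(-t^2 + 5*t + 6)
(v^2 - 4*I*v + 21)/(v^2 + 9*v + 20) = (v^2 - 4*I*v + 21)/(v^2 + 9*v + 20)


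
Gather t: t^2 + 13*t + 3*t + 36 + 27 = t^2 + 16*t + 63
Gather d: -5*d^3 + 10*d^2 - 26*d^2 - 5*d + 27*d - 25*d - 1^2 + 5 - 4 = -5*d^3 - 16*d^2 - 3*d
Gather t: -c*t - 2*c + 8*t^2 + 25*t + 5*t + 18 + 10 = -2*c + 8*t^2 + t*(30 - c) + 28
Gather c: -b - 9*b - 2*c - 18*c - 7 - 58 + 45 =-10*b - 20*c - 20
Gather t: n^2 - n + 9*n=n^2 + 8*n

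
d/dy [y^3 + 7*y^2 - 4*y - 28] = 3*y^2 + 14*y - 4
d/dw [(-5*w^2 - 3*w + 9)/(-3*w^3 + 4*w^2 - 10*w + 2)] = (-15*w^4 - 18*w^3 + 143*w^2 - 92*w + 84)/(9*w^6 - 24*w^5 + 76*w^4 - 92*w^3 + 116*w^2 - 40*w + 4)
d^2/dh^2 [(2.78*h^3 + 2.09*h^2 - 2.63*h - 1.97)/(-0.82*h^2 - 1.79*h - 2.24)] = (2.07004000000002*h^3 - 35.898888*h^2 - 95.328876*h - 36.676902)/(0.551368*h^6 + 3.610788*h^5 + 12.400614*h^4 + 25.462571*h^3 + 33.874848*h^2 + 26.944512*h + 11.239424)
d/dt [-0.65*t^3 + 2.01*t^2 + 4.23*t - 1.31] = -1.95*t^2 + 4.02*t + 4.23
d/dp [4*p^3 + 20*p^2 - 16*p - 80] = 12*p^2 + 40*p - 16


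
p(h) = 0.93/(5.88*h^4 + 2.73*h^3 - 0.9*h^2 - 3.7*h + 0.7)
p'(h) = 0.93*(-23.52*h^3 - 8.19*h^2 + 1.8*h + 3.7)/(5.88*h^4 + 2.73*h^3 - 0.9*h^2 - 3.7*h + 0.7)^2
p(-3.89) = 0.00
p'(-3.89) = 0.00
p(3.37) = 0.00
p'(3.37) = -0.00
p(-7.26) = 0.00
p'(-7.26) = 0.00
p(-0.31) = 0.54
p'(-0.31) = 0.95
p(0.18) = 34.53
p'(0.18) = 4642.68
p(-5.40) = 0.00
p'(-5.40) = 0.00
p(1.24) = 0.07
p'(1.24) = -0.25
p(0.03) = 1.58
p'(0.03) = 10.07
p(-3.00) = 0.00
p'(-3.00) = 0.00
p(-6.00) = 0.00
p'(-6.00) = 0.00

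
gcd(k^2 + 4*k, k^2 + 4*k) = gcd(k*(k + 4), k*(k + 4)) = k^2 + 4*k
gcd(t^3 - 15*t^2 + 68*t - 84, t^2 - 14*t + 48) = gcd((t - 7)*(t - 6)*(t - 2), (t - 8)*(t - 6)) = t - 6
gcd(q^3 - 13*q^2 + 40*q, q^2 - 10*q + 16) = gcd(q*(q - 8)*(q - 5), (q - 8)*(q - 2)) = q - 8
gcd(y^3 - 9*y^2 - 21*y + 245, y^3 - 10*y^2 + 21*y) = y - 7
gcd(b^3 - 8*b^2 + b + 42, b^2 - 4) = b + 2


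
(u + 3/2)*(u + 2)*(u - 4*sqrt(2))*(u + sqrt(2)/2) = u^4 - 7*sqrt(2)*u^3/2 + 7*u^3/2 - 49*sqrt(2)*u^2/4 - u^2 - 21*sqrt(2)*u/2 - 14*u - 12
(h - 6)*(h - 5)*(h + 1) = h^3 - 10*h^2 + 19*h + 30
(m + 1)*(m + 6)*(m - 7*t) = m^3 - 7*m^2*t + 7*m^2 - 49*m*t + 6*m - 42*t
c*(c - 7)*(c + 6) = c^3 - c^2 - 42*c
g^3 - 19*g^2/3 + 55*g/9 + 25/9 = (g - 5)*(g - 5/3)*(g + 1/3)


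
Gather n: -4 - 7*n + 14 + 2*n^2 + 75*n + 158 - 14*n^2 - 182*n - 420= -12*n^2 - 114*n - 252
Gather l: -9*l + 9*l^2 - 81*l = 9*l^2 - 90*l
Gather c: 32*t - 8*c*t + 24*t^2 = -8*c*t + 24*t^2 + 32*t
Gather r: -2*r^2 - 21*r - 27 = -2*r^2 - 21*r - 27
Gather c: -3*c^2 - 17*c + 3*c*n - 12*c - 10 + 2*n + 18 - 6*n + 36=-3*c^2 + c*(3*n - 29) - 4*n + 44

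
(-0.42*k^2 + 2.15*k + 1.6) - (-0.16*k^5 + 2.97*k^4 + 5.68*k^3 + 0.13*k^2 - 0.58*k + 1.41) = 0.16*k^5 - 2.97*k^4 - 5.68*k^3 - 0.55*k^2 + 2.73*k + 0.19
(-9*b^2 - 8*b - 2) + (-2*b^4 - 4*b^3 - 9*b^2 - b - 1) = -2*b^4 - 4*b^3 - 18*b^2 - 9*b - 3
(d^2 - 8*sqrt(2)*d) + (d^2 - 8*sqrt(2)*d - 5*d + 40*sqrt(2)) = 2*d^2 - 16*sqrt(2)*d - 5*d + 40*sqrt(2)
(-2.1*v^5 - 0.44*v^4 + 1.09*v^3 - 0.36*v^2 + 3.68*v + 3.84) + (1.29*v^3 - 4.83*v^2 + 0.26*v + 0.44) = -2.1*v^5 - 0.44*v^4 + 2.38*v^3 - 5.19*v^2 + 3.94*v + 4.28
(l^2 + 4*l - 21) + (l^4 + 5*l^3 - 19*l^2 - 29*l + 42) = l^4 + 5*l^3 - 18*l^2 - 25*l + 21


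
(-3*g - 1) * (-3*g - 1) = 9*g^2 + 6*g + 1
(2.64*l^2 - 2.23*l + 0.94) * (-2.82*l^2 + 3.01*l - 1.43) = -7.4448*l^4 + 14.235*l^3 - 13.1383*l^2 + 6.0183*l - 1.3442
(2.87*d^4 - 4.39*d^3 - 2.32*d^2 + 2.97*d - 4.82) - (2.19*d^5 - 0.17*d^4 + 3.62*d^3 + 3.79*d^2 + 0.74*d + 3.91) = -2.19*d^5 + 3.04*d^4 - 8.01*d^3 - 6.11*d^2 + 2.23*d - 8.73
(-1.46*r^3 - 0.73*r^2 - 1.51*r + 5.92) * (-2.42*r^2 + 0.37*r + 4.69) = 3.5332*r^5 + 1.2264*r^4 - 3.4633*r^3 - 18.3088*r^2 - 4.8915*r + 27.7648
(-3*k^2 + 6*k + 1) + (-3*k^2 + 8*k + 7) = -6*k^2 + 14*k + 8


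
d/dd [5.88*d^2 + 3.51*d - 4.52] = 11.76*d + 3.51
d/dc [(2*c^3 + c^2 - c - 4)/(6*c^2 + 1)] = (12*c^4 + 12*c^2 + 50*c - 1)/(36*c^4 + 12*c^2 + 1)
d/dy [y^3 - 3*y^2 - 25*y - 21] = 3*y^2 - 6*y - 25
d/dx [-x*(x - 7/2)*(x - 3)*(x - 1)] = -4*x^3 + 45*x^2/2 - 34*x + 21/2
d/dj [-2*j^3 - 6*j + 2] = -6*j^2 - 6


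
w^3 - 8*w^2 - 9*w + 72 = (w - 8)*(w - 3)*(w + 3)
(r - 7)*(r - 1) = r^2 - 8*r + 7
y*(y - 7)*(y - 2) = y^3 - 9*y^2 + 14*y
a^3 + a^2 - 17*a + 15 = (a - 3)*(a - 1)*(a + 5)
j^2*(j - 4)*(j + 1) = j^4 - 3*j^3 - 4*j^2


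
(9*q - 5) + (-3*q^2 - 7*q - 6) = -3*q^2 + 2*q - 11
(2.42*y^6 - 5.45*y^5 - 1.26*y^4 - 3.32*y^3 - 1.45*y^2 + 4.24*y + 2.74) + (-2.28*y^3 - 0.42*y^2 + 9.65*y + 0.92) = 2.42*y^6 - 5.45*y^5 - 1.26*y^4 - 5.6*y^3 - 1.87*y^2 + 13.89*y + 3.66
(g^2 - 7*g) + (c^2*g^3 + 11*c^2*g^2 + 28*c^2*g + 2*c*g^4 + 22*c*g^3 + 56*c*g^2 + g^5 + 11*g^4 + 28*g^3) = c^2*g^3 + 11*c^2*g^2 + 28*c^2*g + 2*c*g^4 + 22*c*g^3 + 56*c*g^2 + g^5 + 11*g^4 + 28*g^3 + g^2 - 7*g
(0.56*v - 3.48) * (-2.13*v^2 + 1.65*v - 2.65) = -1.1928*v^3 + 8.3364*v^2 - 7.226*v + 9.222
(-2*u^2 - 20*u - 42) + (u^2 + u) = -u^2 - 19*u - 42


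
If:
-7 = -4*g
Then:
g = 7/4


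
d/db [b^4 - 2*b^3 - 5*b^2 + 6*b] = 4*b^3 - 6*b^2 - 10*b + 6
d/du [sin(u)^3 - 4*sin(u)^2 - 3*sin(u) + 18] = (3*sin(u)^2 - 8*sin(u) - 3)*cos(u)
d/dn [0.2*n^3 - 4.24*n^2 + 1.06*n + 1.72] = 0.6*n^2 - 8.48*n + 1.06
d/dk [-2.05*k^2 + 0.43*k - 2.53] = 0.43 - 4.1*k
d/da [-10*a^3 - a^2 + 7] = 2*a*(-15*a - 1)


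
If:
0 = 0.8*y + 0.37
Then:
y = -0.46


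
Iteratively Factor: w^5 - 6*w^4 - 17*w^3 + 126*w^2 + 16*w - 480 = (w - 3)*(w^4 - 3*w^3 - 26*w^2 + 48*w + 160) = (w - 4)*(w - 3)*(w^3 + w^2 - 22*w - 40) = (w - 4)*(w - 3)*(w + 2)*(w^2 - w - 20) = (w - 4)*(w - 3)*(w + 2)*(w + 4)*(w - 5)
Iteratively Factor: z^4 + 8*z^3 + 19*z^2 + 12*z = (z + 1)*(z^3 + 7*z^2 + 12*z) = (z + 1)*(z + 4)*(z^2 + 3*z) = z*(z + 1)*(z + 4)*(z + 3)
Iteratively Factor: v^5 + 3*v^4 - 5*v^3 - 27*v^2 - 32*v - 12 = (v + 2)*(v^4 + v^3 - 7*v^2 - 13*v - 6) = (v + 2)^2*(v^3 - v^2 - 5*v - 3) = (v + 1)*(v + 2)^2*(v^2 - 2*v - 3) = (v - 3)*(v + 1)*(v + 2)^2*(v + 1)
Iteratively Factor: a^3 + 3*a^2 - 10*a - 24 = (a + 2)*(a^2 + a - 12) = (a + 2)*(a + 4)*(a - 3)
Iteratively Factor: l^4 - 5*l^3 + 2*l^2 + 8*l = (l - 4)*(l^3 - l^2 - 2*l) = (l - 4)*(l + 1)*(l^2 - 2*l) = l*(l - 4)*(l + 1)*(l - 2)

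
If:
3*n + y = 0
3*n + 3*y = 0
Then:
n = 0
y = 0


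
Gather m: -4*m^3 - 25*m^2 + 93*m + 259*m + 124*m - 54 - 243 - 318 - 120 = -4*m^3 - 25*m^2 + 476*m - 735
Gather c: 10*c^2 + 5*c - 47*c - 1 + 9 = 10*c^2 - 42*c + 8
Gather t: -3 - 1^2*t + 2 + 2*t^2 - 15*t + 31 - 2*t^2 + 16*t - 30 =0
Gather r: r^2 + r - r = r^2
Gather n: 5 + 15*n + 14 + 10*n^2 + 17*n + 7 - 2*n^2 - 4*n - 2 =8*n^2 + 28*n + 24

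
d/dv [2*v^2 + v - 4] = 4*v + 1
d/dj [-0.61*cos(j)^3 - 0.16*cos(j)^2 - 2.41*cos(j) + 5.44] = (1.83*cos(j)^2 + 0.32*cos(j) + 2.41)*sin(j)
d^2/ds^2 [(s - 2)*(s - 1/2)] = 2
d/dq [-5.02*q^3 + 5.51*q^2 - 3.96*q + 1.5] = -15.06*q^2 + 11.02*q - 3.96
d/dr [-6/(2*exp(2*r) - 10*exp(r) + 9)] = (24*exp(r) - 60)*exp(r)/(2*exp(2*r) - 10*exp(r) + 9)^2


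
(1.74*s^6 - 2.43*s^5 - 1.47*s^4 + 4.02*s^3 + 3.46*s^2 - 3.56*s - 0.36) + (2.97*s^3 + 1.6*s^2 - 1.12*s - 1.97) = 1.74*s^6 - 2.43*s^5 - 1.47*s^4 + 6.99*s^3 + 5.06*s^2 - 4.68*s - 2.33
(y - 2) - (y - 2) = 0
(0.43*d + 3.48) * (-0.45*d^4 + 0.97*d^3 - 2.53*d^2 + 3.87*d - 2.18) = -0.1935*d^5 - 1.1489*d^4 + 2.2877*d^3 - 7.1403*d^2 + 12.5302*d - 7.5864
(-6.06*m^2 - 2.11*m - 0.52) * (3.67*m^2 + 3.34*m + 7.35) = -22.2402*m^4 - 27.9841*m^3 - 53.4968*m^2 - 17.2453*m - 3.822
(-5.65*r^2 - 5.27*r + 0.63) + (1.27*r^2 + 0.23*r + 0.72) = -4.38*r^2 - 5.04*r + 1.35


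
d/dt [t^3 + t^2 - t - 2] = 3*t^2 + 2*t - 1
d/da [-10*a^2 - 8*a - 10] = -20*a - 8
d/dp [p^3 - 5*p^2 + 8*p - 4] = 3*p^2 - 10*p + 8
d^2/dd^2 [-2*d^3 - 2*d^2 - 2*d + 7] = -12*d - 4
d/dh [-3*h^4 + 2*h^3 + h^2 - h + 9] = -12*h^3 + 6*h^2 + 2*h - 1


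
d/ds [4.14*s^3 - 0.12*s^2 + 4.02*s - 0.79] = 12.42*s^2 - 0.24*s + 4.02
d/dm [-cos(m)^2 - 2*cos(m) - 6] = 2*(cos(m) + 1)*sin(m)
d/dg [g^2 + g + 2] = 2*g + 1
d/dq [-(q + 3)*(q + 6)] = -2*q - 9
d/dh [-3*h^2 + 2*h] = 2 - 6*h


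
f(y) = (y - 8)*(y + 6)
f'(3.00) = 4.00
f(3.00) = -45.00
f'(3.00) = 4.00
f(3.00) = -45.00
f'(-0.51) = -3.02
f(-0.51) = -46.72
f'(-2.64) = -7.28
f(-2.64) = -35.75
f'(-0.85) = -3.70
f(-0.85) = -45.58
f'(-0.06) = -2.12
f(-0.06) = -47.88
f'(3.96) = 5.92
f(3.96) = -40.24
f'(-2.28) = -6.56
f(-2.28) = -38.24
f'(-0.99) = -3.98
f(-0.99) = -45.04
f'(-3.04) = -8.08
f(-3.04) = -32.68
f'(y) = 2*y - 2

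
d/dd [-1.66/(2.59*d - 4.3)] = 4.2994/(2.59*d - 4.3)^2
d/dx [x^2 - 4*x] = 2*x - 4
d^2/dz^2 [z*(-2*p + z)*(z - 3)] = -4*p + 6*z - 6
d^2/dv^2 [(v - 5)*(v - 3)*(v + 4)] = 6*v - 8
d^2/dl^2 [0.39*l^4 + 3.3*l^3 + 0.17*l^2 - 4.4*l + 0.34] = 4.68*l^2 + 19.8*l + 0.34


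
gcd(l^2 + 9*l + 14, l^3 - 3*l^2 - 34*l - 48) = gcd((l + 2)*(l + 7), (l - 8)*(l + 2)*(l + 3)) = l + 2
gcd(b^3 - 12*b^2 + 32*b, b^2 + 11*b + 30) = 1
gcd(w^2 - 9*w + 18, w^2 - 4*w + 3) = w - 3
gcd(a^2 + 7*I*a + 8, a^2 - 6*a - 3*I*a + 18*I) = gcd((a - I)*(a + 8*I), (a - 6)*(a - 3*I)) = 1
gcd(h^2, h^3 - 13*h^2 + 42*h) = h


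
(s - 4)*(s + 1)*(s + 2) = s^3 - s^2 - 10*s - 8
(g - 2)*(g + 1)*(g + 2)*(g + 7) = g^4 + 8*g^3 + 3*g^2 - 32*g - 28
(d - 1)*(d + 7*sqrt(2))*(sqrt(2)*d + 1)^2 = 2*d^4 - 2*d^3 + 16*sqrt(2)*d^3 - 16*sqrt(2)*d^2 + 29*d^2 - 29*d + 7*sqrt(2)*d - 7*sqrt(2)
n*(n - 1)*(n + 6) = n^3 + 5*n^2 - 6*n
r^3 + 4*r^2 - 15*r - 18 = (r - 3)*(r + 1)*(r + 6)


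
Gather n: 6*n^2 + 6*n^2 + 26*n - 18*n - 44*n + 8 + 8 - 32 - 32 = 12*n^2 - 36*n - 48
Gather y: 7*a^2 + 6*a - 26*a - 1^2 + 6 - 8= 7*a^2 - 20*a - 3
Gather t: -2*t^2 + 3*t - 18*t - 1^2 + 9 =-2*t^2 - 15*t + 8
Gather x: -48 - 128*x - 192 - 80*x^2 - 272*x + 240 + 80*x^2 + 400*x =0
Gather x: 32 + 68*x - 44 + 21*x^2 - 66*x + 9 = 21*x^2 + 2*x - 3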